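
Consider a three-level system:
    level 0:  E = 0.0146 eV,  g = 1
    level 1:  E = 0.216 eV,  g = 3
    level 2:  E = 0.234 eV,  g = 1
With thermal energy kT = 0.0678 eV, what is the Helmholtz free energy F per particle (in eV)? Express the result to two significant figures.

0.0026 eV

Eᵢ/kT = 0.2153, 3.186, 3.451.
Z = Σ gᵢe^(−Eᵢ/kT) = 1·e^(−0.2153) + 3·e^(−3.186) + 1·e^(−3.451) = 0.8063 + 0.1240 + 0.03171 = 0.9620.
F = −kT ln Z = −0.0678 × ln(0.9620) = −0.0678 × -0.03874 = 0.0026 eV.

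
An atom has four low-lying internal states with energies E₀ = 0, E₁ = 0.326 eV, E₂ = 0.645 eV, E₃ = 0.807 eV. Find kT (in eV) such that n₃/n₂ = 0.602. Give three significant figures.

n₃/n₂ = exp[−(E₃−E₂)/kT] = 0.602.
⇒ (E₃−E₂)/kT = ln(1/0.602) = ln(1.6611) = 0.50748.
kT = 0.162 eV / 0.50748 = 0.319 eV.

0.319 eV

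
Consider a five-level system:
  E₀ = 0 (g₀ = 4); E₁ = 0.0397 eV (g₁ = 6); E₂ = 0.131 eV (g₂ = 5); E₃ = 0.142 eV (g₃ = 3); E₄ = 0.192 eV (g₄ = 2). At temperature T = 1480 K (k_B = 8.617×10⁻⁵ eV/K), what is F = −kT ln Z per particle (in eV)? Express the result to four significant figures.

-0.3127 eV

k_BT = 8.617×10⁻⁵ × 1480 K = 0.127532 eV.
Eᵢ/kT = 0, 0.311294, 1.02719, 1.11345, 1.50550.
Z = Σ gᵢe^(−Eᵢ/kT) = 4·e^(−0) + 6·e^(−0.311294) + 5·e^(−1.02719) + 3·e^(−1.11345) + 2·e^(−1.50550) = 4.00000 + 4.39499 + 1.79006 + 0.985272 + 0.443813 = 11.6141.
F = −kT ln Z = −0.127532 × ln(11.6141) = −0.127532 × 2.45222 = -0.3127 eV.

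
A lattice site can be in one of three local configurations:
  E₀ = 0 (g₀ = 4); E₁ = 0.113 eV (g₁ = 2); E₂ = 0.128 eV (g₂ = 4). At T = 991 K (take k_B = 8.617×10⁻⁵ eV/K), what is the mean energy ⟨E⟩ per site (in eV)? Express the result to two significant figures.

k_BT = 8.617×10⁻⁵ × 991 K = 0.08539 eV.
Eᵢ/kT = 0, 1.323, 1.499.
Z = Σ gᵢe^(−Eᵢ/kT) = 4·e^(−0) + 2·e^(−1.323) + 4·e^(−1.499) = 4.000 + 0.5327 + 0.8934 = 5.426.
⟨E⟩ = Σ Eᵢ gᵢe^(−Eᵢ/kT) / Z = (0·4.000 + 0.113·0.5327 + 0.128·0.8934) / 5.426 = 0.032 eV.

0.032 eV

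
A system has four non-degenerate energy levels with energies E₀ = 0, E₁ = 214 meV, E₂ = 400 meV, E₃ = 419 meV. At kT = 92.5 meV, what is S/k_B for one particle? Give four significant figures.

Eᵢ/kT = 0, 2.31351, 4.32432, 4.52973.
Z = Σ e^(−Eᵢ/kT) = e^(−0) + e^(−2.31351) + e^(−4.32432) + e^(−4.52973) = 1.00000 + 0.0989135 + 0.0132426 + 0.0107836 = 1.12294.
⟨E⟩ = Σ EᵢPᵢ = 27.5908 meV.
S/k_B = ln Z + ⟨E⟩/kT = ln(1.12294) + 27.5908/92.5 = 0.115950 + 0.298279 = 0.4142.

0.4142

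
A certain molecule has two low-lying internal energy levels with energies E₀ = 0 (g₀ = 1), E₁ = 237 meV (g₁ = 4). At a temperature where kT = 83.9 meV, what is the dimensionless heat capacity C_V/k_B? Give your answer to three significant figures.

Eᵢ/kT = 0, 2.8248.
Z = Σ gᵢe^(−Eᵢ/kT) = 1·e^(−0) + 4·e^(−2.8248) = 1.0000 + 0.23728 = 1.2373.
⟨E⟩ = 45.450 meV, ⟨E²⟩ = 10772 meV².
C_V/k_B = (⟨E²⟩ − ⟨E⟩²)/(kT)² = (10772 − 2065.7)/7039.2 = 1.24.

1.24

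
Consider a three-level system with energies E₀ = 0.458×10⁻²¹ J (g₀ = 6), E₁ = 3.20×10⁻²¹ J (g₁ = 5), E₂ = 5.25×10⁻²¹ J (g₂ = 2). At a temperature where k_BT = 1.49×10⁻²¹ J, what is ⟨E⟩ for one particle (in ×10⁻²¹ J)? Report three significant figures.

0.831 ×10⁻²¹ J

Eᵢ/kT = 0.30738, 2.1477, 3.5235.
Z = Σ gᵢe^(−Eᵢ/kT) = 6·e^(−0.30738) + 5·e^(−2.1477) + 2·e^(−3.5235) = 4.4122 + 0.58376 + 0.058992 = 5.0550.
⟨E⟩ = Σ Eᵢ gᵢe^(−Eᵢ/kT) / Z = (0.458·4.4122 + 3.20·0.58376 + 5.25·0.058992) / 5.0550 = 0.831 ×10⁻²¹ J.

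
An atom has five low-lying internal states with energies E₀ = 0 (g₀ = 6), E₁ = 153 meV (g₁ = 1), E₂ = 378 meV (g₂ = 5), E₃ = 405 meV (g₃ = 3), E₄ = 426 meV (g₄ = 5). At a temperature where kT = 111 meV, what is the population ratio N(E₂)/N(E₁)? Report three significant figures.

0.659

n₂/n₁ = (g₂/g₁) exp[−(E₂−E₁)/kT] = (5/1) × exp(−(225 meV)/(111 meV)) = (5/1) × exp(-2.0270) = 0.659.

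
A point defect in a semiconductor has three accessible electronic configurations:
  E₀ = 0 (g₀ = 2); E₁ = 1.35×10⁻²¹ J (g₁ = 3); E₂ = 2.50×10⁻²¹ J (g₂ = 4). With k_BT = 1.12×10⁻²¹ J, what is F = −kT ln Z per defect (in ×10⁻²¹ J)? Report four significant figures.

Eᵢ/kT = 0, 1.20536, 2.23214.
Z = Σ gᵢe^(−Eᵢ/kT) = 2·e^(−0) + 3·e^(−1.20536) + 4·e^(−2.23214) = 2.00000 + 0.898752 + 0.429194 = 3.32795.
F = −kT ln Z = −1.12 × ln(3.32795) = −1.12 × 1.20236 = -1.347 ×10⁻²¹ J.

-1.347 ×10⁻²¹ J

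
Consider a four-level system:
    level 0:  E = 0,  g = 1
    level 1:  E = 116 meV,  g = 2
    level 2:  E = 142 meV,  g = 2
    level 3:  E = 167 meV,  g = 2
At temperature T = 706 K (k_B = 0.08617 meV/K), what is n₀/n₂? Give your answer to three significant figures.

k_BT = 0.08617 × 706 K = 60.836 meV.
n₀/n₂ = (g₀/g₂) exp[−(E₀−E₂)/kT] = (1/2) × exp(−(-142 meV)/(60.836 meV)) = (1/2) × exp(2.3341) = 5.16.

5.16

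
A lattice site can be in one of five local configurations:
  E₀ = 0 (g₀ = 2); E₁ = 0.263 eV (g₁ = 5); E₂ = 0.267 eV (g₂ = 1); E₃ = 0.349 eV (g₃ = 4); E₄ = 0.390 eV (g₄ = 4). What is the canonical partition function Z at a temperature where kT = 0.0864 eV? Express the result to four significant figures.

Eᵢ/kT = 0, 3.04398, 3.09028, 4.03935, 4.51389.
Z = Σ gᵢe^(−Eᵢ/kT) = 2·e^(−0) + 5·e^(−3.04398) + 1·e^(−3.09028) + 4·e^(−4.03935) + 4·e^(−4.51389) = 2.00000 + 0.238224 + 0.0454892 + 0.0704357 + 0.0438230 = 2.39797.

Z = 2.398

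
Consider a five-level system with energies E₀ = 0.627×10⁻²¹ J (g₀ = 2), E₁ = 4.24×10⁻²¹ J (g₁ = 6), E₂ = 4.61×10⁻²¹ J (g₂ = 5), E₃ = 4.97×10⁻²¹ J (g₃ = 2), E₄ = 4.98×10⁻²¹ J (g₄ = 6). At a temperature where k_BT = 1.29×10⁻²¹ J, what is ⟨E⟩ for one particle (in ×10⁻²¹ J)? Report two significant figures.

Eᵢ/kT = 0.4860, 3.287, 3.574, 3.853, 3.860.
Z = Σ gᵢe^(−Eᵢ/kT) = 2·e^(−0.4860) + 6·e^(−3.287) + 5·e^(−3.574) + 2·e^(−3.853) + 6·e^(−3.860) = 1.230 + 0.2242 + 0.1402 + 0.04243 + 0.1264 = 1.763.
⟨E⟩ = Σ Eᵢ gᵢe^(−Eᵢ/kT) / Z = (0.627·1.230 + 4.24·0.2242 + 4.61·0.1402 + 4.97·0.04243 + 4.98·0.1264) / 1.763 = 1.8 ×10⁻²¹ J.

1.8 ×10⁻²¹ J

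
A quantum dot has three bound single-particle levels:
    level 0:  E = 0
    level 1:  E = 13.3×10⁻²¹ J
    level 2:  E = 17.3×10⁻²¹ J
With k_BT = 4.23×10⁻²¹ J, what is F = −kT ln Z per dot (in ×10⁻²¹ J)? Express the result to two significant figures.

-0.25 ×10⁻²¹ J

Eᵢ/kT = 0, 3.144, 4.090.
Z = Σ e^(−Eᵢ/kT) = e^(−0) + e^(−3.144) + e^(−4.090) = 1.000 + 0.04311 + 0.01674 = 1.060.
F = −kT ln Z = −4.23 × ln(1.060) = −4.23 × 0.05827 = -0.25 ×10⁻²¹ J.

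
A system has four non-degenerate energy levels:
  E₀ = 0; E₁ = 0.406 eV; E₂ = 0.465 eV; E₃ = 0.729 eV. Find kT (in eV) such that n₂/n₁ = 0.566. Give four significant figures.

n₂/n₁ = exp[−(E₂−E₁)/kT] = 0.566.
⇒ (E₂−E₁)/kT = ln(1/0.566) = ln(1.76678) = 0.569159.
kT = 0.059 eV / 0.569159 = 0.1037 eV.

0.1037 eV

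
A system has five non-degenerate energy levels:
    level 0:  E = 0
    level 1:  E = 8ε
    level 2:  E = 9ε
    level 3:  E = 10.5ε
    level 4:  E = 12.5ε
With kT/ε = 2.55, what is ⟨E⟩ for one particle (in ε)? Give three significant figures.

0.798 ε

Eᵢ/kT = 0, 3.1373, 3.5294, 4.1176, 4.9020.
Z = Σ e^(−Eᵢ/kT) = e^(−0) + e^(−3.1373) + e^(−3.5294) + e^(−4.1176) + e^(−4.9020) = 1.0000 + 0.043400 + 0.029323 + 0.016284 + 0.0074317 = 1.0964.
⟨E⟩ = Σ Eᵢ e^(−Eᵢ/kT) / Z = (0·1.0000 + 8·0.043400 + 9·0.029323 + 10.5·0.016284 + 12.5·0.0074317) / 1.0964 = 0.798 ε.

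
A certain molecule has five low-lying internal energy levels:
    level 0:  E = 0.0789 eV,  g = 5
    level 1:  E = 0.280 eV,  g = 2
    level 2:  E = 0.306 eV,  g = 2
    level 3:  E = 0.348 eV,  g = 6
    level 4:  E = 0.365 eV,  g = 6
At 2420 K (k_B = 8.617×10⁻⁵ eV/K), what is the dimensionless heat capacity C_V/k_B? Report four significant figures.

k_BT = 8.617×10⁻⁵ × 2420 K = 0.208531 eV.
Eᵢ/kT = 0.378361, 1.34273, 1.46741, 1.66882, 1.75034.
Z = Σ gᵢe^(−Eᵢ/kT) = 5·e^(−0.378361) + 2·e^(−1.34273) + 2·e^(−1.46741) + 6·e^(−1.66882) + 6·e^(−1.75034) = 3.42492 + 0.522264 + 0.461044 + 1.13082 + 1.04229 = 6.58134.
⟨E⟩ = 0.202315 eV, ⟨E²⟩ = 0.0579278 eV².
C_V/k_B = (⟨E²⟩ − ⟨E⟩²)/(kT)² = (0.0579278 − 0.0409314)/0.0434852 = 0.3909.

0.3909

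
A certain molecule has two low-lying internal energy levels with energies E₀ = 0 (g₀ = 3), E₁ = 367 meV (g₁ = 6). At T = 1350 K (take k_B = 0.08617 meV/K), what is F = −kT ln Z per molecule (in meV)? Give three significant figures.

k_BT = 0.08617 × 1350 K = 116.33 meV.
Eᵢ/kT = 0, 3.1548.
Z = Σ gᵢe^(−Eᵢ/kT) = 3·e^(−0) + 6·e^(−3.1548) = 3.0000 + 0.25588 = 3.2559.
F = −kT ln Z = −116.33 × ln(3.2559) = −116.33 × 1.1805 = -137 meV.

-137 meV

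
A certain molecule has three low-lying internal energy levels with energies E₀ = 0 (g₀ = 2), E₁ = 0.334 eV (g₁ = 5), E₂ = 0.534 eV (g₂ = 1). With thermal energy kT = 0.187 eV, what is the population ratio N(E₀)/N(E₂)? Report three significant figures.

34.8

n₀/n₂ = (g₀/g₂) exp[−(E₀−E₂)/kT] = (2/1) × exp(−(-0.534 eV)/(0.187 eV)) = (2/1) × exp(2.8556) = 34.8.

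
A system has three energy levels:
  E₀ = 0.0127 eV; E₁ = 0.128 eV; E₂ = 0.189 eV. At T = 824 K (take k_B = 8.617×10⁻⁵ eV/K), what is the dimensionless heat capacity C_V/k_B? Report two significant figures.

k_BT = 8.617×10⁻⁵ × 824 K = 0.07100 eV.
Eᵢ/kT = 0.1789, 1.803, 2.662.
Z = Σ e^(−Eᵢ/kT) = e^(−0.1789) + e^(−1.803) + e^(−2.662) = 0.8362 + 0.1648 + 0.06981 = 1.071.
⟨E⟩ = 0.04193 eV, ⟨E²⟩ = 0.004975 eV².
C_V/k_B = (⟨E²⟩ − ⟨E⟩²)/(kT)² = (0.004975 − 0.001758)/0.005041 = 0.64.

0.64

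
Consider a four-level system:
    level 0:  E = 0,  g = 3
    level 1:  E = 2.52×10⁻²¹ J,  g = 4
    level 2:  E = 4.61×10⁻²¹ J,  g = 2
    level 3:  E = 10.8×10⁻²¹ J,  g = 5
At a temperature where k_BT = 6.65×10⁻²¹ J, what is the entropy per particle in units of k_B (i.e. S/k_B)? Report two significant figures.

2.5

Eᵢ/kT = 0, 0.3789, 0.6932, 1.624.
Z = Σ gᵢe^(−Eᵢ/kT) = 3·e^(−0) + 4·e^(−0.3789) + 2·e^(−0.6932) + 5·e^(−1.624) = 3.000 + 2.738 + 0.9999 + 0.9855 = 7.723.
⟨E⟩ = Σ EᵢPᵢ = 2.868 ×10⁻²¹ J.
S/k_B = ln Z + ⟨E⟩/kT = ln(7.723) + 2.868/6.65 = 2.044 + 0.4313 = 2.5.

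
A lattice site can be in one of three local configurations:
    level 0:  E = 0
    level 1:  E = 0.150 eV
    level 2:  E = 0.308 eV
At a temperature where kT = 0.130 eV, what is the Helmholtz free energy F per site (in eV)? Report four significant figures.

Eᵢ/kT = 0, 1.15385, 2.36923.
Z = Σ e^(−Eᵢ/kT) = e^(−0) + e^(−1.15385) + e^(−2.36923) = 1.00000 + 0.315420 + 0.0935527 = 1.40897.
F = −kT ln Z = −0.130 × ln(1.40897) = −0.130 × 0.342859 = -0.04457 eV.

-0.04457 eV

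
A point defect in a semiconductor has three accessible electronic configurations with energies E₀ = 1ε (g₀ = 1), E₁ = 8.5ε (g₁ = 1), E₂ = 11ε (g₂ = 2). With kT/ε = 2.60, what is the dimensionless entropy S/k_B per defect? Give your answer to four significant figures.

0.3903

Eᵢ/kT = 0.384615, 3.26923, 4.23077.
Z = Σ gᵢe^(−Eᵢ/kT) = 1·e^(−0.384615) + 1·e^(−3.26923) + 2·e^(−4.23077) = 0.680713 + 0.0380357 + 0.0290824 = 0.747831.
⟨E⟩ = Σ EᵢPᵢ = 1.77035 ε.
S/k_B = ln Z + ⟨E⟩/kT = ln(0.747831) + 1.77035/2.60 = -0.290578 + 0.680904 = 0.3903.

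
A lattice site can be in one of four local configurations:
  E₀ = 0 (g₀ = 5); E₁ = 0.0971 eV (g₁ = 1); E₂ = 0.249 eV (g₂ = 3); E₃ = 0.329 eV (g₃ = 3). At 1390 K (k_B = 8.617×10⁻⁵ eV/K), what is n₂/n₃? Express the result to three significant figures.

k_BT = 8.617×10⁻⁵ × 1390 K = 0.11978 eV.
n₂/n₃ = (g₂/g₃) exp[−(E₂−E₃)/kT] = (3/3) × exp(−(-0.080 eV)/(0.11978 eV)) = (3/3) × exp(0.66789) = 1.95.

1.95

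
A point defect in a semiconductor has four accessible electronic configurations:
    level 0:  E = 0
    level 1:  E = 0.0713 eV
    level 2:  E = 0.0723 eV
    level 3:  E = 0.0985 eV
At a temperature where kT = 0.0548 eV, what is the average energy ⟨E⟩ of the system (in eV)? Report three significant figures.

Eᵢ/kT = 0, 1.3011, 1.3193, 1.7974.
Z = Σ e^(−Eᵢ/kT) = e^(−0) + e^(−1.3011) + e^(−1.3193) + e^(−1.7974) = 1.0000 + 0.27223 + 0.26732 + 0.16573 = 1.7053.
⟨E⟩ = Σ Eᵢ e^(−Eᵢ/kT) / Z = (0·1.0000 + 0.0713·0.27223 + 0.0723·0.26732 + 0.0985·0.16573) / 1.7053 = 0.0323 eV.

0.0323 eV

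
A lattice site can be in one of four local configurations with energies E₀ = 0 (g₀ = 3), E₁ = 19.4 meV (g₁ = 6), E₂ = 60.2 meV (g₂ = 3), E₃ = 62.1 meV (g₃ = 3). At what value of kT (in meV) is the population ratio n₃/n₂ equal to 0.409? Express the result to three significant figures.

2.13 meV

n₃/n₂ = (g₃/g₂) exp[−(E₃−E₂)/kT] = 0.409.
⇒ (E₃−E₂)/kT = ln((3/3)/0.409) = ln(2.4450) = 0.89405.
kT = 1.9 meV / 0.89405 = 2.13 meV.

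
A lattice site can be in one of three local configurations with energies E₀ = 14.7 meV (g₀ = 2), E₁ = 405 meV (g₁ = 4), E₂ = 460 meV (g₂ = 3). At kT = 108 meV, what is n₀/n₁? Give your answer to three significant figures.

18.6

n₀/n₁ = (g₀/g₁) exp[−(E₀−E₁)/kT] = (2/4) × exp(−(-390.3 meV)/(108 meV)) = (2/4) × exp(3.6139) = 18.6.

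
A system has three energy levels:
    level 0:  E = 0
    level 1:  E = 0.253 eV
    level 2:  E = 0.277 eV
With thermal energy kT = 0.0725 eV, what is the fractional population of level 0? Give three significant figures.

Eᵢ/kT = 0, 3.4897, 3.8207.
Z = Σ e^(−Eᵢ/kT) = e^(−0) + e^(−3.4897) + e^(−3.8207) = 1.0000 + 0.030510 + 0.021912 = 1.0524.
P₀ = e^(−E₀/kT) / Z = 1.0000/1.0524 = 0.950.

0.950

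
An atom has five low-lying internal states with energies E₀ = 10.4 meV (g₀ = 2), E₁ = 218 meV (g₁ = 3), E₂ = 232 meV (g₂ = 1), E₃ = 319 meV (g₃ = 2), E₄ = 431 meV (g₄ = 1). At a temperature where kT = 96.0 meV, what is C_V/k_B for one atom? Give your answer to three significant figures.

1.01

Eᵢ/kT = 0.10833, 2.2708, 2.4167, 3.3229, 4.4896.
Z = Σ gᵢe^(−Eᵢ/kT) = 2·e^(−0.10833) + 3·e^(−2.2708) + 1·e^(−2.4167) + 2·e^(−3.3229) + 1·e^(−4.4896) = 1.7947 + 0.30969 + 0.089216 + 0.072096 + 0.011225 = 2.2769.
⟨E⟩ = 59.165 meV, ⟨E²⟩ = 12796 meV².
C_V/k_B = (⟨E²⟩ − ⟨E⟩²)/(kT)² = (12796 − 3500.5)/9216.0 = 1.01.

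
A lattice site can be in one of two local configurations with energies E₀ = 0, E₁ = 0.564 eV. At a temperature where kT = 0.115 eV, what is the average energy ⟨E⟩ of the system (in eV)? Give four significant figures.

0.004151 eV

Eᵢ/kT = 0, 4.90435.
Z = Σ e^(−Eᵢ/kT) = e^(−0) + e^(−4.90435) = 1.00000 + 0.00741426 = 1.00741.
⟨E⟩ = Σ Eᵢ e^(−Eᵢ/kT) / Z = (0·1.00000 + 0.564·0.00741426) / 1.00741 = 0.004151 eV.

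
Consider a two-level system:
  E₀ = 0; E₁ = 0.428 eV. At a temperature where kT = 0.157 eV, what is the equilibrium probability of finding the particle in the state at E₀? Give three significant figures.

Eᵢ/kT = 0, 2.7261.
Z = Σ e^(−Eᵢ/kT) = e^(−0) + e^(−2.7261) = 1.0000 + 0.065474 = 1.0655.
P₀ = e^(−E₀/kT) / Z = 1.0000/1.0655 = 0.939.

0.939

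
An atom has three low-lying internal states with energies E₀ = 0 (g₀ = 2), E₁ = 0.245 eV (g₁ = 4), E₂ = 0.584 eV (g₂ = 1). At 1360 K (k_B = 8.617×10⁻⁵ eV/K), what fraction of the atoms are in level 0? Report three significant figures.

0.800

k_BT = 8.617×10⁻⁵ × 1360 K = 0.11719 eV.
Eᵢ/kT = 0, 2.0906, 4.9834.
Z = Σ gᵢe^(−Eᵢ/kT) = 2·e^(−0) + 4·e^(−2.0906) + 1·e^(−4.9834) = 2.0000 + 0.49445 + 0.0068507 = 2.5013.
P₀ = g₀ e^(−E₀/kT) / Z = 2.0000/2.5013 = 0.800.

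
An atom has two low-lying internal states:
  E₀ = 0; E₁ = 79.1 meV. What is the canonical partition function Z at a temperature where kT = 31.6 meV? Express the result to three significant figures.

Eᵢ/kT = 0, 2.5032.
Z = Σ e^(−Eᵢ/kT) = e^(−0) + e^(−2.5032) = 1.0000 + 0.081823 = 1.0818.

Z = 1.08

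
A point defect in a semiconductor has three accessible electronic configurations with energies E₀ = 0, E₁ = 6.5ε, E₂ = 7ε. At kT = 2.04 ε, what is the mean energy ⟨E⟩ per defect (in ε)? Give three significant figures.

0.461 ε

Eᵢ/kT = 0, 3.1863, 3.4314.
Z = Σ e^(−Eᵢ/kT) = e^(−0) + e^(−3.1863) + e^(−3.4314) = 1.0000 + 0.041324 + 0.032342 = 1.0737.
⟨E⟩ = Σ Eᵢ e^(−Eᵢ/kT) / Z = (0·1.0000 + 6.5·0.041324 + 7·0.032342) / 1.0737 = 0.461 ε.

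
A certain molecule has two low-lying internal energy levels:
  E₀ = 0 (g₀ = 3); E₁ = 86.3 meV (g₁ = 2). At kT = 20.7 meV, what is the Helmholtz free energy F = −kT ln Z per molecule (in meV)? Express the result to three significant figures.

-23.0 meV

Eᵢ/kT = 0, 4.1691.
Z = Σ gᵢe^(−Eᵢ/kT) = 3·e^(−0) + 2·e^(−4.1691) = 3.0000 + 0.030932 = 3.0309.
F = −kT ln Z = −20.7 × ln(3.0309) = −20.7 × 1.1089 = -23.0 meV.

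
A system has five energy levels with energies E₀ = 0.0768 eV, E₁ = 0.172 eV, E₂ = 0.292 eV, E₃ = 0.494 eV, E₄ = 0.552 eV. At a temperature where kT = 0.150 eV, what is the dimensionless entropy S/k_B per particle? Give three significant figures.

Eᵢ/kT = 0.51200, 1.1467, 1.9467, 3.2933, 3.6800.
Z = Σ e^(−Eᵢ/kT) = e^(−0.51200) + e^(−1.1467) + e^(−1.9467) + e^(−3.2933) + e^(−3.6800) = 0.59930 + 0.31768 + 0.14274 + 0.037131 + 0.025223 = 1.1221.
⟨E⟩ = Σ EᵢPᵢ = 0.15561 eV.
S/k_B = ln Z + ⟨E⟩/kT = ln(1.1221) + 0.15561/0.150 = 0.11520 + 1.0374 = 1.15.

1.15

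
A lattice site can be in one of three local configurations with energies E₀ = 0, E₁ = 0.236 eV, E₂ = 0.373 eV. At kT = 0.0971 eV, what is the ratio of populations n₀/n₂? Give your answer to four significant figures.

46.59

n₀/n₂ = exp[−(E₀−E₂)/kT] = exp(−(-0.373 eV)/(0.0971 eV)) = exp(3.84140) = 46.59.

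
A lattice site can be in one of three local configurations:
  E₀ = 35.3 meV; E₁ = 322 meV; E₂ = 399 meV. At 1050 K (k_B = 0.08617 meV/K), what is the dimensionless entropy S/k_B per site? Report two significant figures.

k_BT = 0.08617 × 1050 K = 90.48 meV.
Eᵢ/kT = 0.3901, 3.559, 4.410.
Z = Σ e^(−Eᵢ/kT) = e^(−0.3901) + e^(−3.559) + e^(−4.410) = 0.6770 + 0.02847 + 0.01216 = 0.7176.
⟨E⟩ = Σ EᵢPᵢ = 52.84 meV.
S/k_B = ln Z + ⟨E⟩/kT = ln(0.7176) + 52.84/90.48 = -0.3318 + 0.5840 = 0.25.

0.25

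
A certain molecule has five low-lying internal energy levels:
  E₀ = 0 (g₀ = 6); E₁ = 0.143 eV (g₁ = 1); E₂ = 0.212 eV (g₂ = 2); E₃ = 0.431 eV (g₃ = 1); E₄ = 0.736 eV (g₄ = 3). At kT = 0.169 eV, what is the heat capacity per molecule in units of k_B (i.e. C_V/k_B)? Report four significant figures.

Eᵢ/kT = 0, 0.846154, 1.25444, 2.55030, 4.35503.
Z = Σ gᵢe^(−Eᵢ/kT) = 6·e^(−0) + 1·e^(−0.846154) + 2·e^(−1.25444) + 1·e^(−2.55030) + 3·e^(−4.35503) = 6.00000 + 0.429062 + 0.570471 + 0.0780582 + 0.0385262 = 7.11612.
⟨E⟩ = 0.0343297 eV, ⟨E²⟩ = 0.00980630 eV².
C_V/k_B = (⟨E²⟩ − ⟨E⟩²)/(kT)² = (0.00980630 − 0.00117853)/0.0285610 = 0.3021.

0.3021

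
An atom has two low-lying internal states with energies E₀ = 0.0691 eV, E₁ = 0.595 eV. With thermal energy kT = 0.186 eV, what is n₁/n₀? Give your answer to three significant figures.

0.0592

n₁/n₀ = exp[−(E₁−E₀)/kT] = exp(−(0.5259 eV)/(0.186 eV)) = exp(-2.8274) = 0.0592.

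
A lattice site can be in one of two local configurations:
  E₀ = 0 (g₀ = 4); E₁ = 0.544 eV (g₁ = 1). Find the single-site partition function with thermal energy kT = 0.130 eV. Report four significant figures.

Eᵢ/kT = 0, 4.18462.
Z = Σ gᵢe^(−Eᵢ/kT) = 4·e^(−0) + 1·e^(−4.18462) = 4.00000 + 0.0152280 = 4.01523.

Z = 4.015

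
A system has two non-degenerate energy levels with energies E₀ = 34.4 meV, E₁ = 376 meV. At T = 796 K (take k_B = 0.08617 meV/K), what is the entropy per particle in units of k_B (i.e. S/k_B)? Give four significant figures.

k_BT = 0.08617 × 796 K = 68.5913 meV.
Eᵢ/kT = 0.501521, 5.48174.
Z = Σ e^(−Eᵢ/kT) = e^(−0.501521) + e^(−5.48174) = 0.605609 + 0.00416208 = 0.609771.
⟨E⟩ = Σ EᵢPᵢ = 36.7316 meV.
S/k_B = ln Z + ⟨E⟩/kT = ln(0.609771) + 36.7316/68.5913 = -0.494672 + 0.535514 = 0.04084.

0.04084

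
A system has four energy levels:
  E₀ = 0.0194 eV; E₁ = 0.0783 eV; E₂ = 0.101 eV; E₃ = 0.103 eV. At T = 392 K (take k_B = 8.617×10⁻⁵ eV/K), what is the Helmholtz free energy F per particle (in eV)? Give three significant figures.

0.00930 eV

k_BT = 8.617×10⁻⁵ × 392 K = 0.033779 eV.
Eᵢ/kT = 0.57432, 2.3180, 2.9900, 3.0492.
Z = Σ e^(−Eᵢ/kT) = e^(−0.57432) + e^(−2.3180) + e^(−2.9900) + e^(−3.0492) = 0.56309 + 0.098470 + 0.050287 + 0.047397 = 0.75924.
F = −kT ln Z = −0.033779 × ln(0.75924) = −0.033779 × -0.27544 = 0.00930 eV.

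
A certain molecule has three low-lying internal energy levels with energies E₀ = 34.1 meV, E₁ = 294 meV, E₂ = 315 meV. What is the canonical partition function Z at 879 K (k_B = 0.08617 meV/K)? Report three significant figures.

Z = 0.674

k_BT = 0.08617 × 879 K = 75.743 meV.
Eᵢ/kT = 0.45021, 3.8815, 4.1588.
Z = Σ e^(−Eᵢ/kT) = e^(−0.45021) + e^(−3.8815) + e^(−4.1588) = 0.63749 + 0.020620 + 0.015626 = 0.67374.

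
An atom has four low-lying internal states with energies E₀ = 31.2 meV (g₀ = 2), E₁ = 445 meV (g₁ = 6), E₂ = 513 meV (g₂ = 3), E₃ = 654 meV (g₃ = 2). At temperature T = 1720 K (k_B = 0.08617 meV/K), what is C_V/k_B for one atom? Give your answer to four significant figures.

k_BT = 0.08617 × 1720 K = 148.212 meV.
Eᵢ/kT = 0.210509, 3.00246, 3.46126, 4.41260.
Z = Σ gᵢe^(−Eᵢ/kT) = 2·e^(−0.210509) + 6·e^(−3.00246) + 3·e^(−3.46126) + 2·e^(−4.41260) = 1.62034 + 0.297988 + 0.0941706 + 0.0242472 = 2.03675.
⟨E⟩ = 121.432 meV, ⟨E²⟩ = 47006.3 meV².
C_V/k_B = (⟨E²⟩ − ⟨E⟩²)/(kT)² = (47006.3 − 14745.7)/21966.8 = 1.469.

1.469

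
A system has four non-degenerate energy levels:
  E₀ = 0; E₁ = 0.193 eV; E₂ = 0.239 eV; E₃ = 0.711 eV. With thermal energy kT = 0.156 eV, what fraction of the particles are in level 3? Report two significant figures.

Eᵢ/kT = 0, 1.237, 1.532, 4.558.
Z = Σ e^(−Eᵢ/kT) = e^(−0) + e^(−1.237) + e^(−1.532) + e^(−4.558) = 1.000 + 0.2903 + 0.2161 + 0.01048 = 1.517.
P₃ = e^(−E₃/kT) / Z = 0.01048/1.517 = 0.0069.

0.0069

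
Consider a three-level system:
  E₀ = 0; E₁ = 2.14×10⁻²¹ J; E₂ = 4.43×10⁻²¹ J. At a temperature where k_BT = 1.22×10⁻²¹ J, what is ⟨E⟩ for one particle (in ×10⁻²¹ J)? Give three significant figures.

Eᵢ/kT = 0, 1.7541, 3.6311.
Z = Σ e^(−Eᵢ/kT) = e^(−0) + e^(−1.7541) + e^(−3.6311) = 1.0000 + 0.17306 + 0.026487 = 1.1995.
⟨E⟩ = Σ Eᵢ e^(−Eᵢ/kT) / Z = (0·1.0000 + 2.14·0.17306 + 4.43·0.026487) / 1.1995 = 0.407 ×10⁻²¹ J.

0.407 ×10⁻²¹ J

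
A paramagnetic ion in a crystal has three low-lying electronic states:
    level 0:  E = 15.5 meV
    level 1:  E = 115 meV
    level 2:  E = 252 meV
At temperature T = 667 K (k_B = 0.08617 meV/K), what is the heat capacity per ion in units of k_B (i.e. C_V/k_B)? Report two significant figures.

k_BT = 0.08617 × 667 K = 57.48 meV.
Eᵢ/kT = 0.2697, 2.001, 4.384.
Z = Σ e^(−Eᵢ/kT) = e^(−0.2697) + e^(−2.001) + e^(−4.384) = 0.7636 + 0.1352 + 0.01248 = 0.9113.
⟨E⟩ = 33.50 meV, ⟨E²⟩ = 3033 meV².
C_V/k_B = (⟨E²⟩ − ⟨E⟩²)/(kT)² = (3033 − 1122)/3304 = 0.58.

0.58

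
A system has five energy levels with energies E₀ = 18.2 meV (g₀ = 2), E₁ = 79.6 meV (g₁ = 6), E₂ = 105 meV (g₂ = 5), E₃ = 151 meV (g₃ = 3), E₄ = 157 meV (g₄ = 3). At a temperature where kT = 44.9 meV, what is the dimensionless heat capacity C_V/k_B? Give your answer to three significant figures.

0.885

Eᵢ/kT = 0.40535, 1.7728, 2.3385, 3.3630, 3.4967.
Z = Σ gᵢe^(−Eᵢ/kT) = 2·e^(−0.40535) + 6·e^(−1.7728) + 5·e^(−2.3385) + 3·e^(−3.3630) + 3·e^(−3.4967) = 1.3335 + 1.0191 + 0.48236 + 0.10389 + 0.090892 = 3.0297.
⟨E⟩ = 61.391 meV, ⟨E²⟩ = 5553.7 meV².
C_V/k_B = (⟨E²⟩ − ⟨E⟩²)/(kT)² = (5553.7 − 3768.9)/2016.0 = 0.885.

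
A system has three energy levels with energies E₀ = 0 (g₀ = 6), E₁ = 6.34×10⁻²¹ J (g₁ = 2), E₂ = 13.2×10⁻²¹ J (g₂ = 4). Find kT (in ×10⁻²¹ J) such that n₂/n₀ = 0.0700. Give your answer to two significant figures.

5.9 ×10⁻²¹ J

n₂/n₀ = (g₂/g₀) exp[−(E₂−E₀)/kT] = 0.0700.
⇒ (E₂−E₀)/kT = ln((4/6)/0.0700) = ln(9.524) = 2.254.
kT = 13.2 ×10⁻²¹ J / 2.254 = 5.9 ×10⁻²¹ J.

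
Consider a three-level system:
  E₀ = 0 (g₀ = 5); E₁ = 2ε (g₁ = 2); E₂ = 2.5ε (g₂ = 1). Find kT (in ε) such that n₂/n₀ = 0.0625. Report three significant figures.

n₂/n₀ = (g₂/g₀) exp[−(E₂−E₀)/kT] = 0.0625.
⇒ (E₂−E₀)/kT = ln((1/5)/0.0625) = ln(3.2000) = 1.1632.
kT = 2.5ε / 1.1632 = 2.15 ε.

2.15 ε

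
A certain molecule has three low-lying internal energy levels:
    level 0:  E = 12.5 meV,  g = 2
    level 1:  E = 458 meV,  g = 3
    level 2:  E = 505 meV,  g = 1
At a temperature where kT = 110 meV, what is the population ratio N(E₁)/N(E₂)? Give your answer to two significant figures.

n₁/n₂ = (g₁/g₂) exp[−(E₁−E₂)/kT] = (3/1) × exp(−(-47 meV)/(110 meV)) = (3/1) × exp(0.4273) = 4.6.

4.6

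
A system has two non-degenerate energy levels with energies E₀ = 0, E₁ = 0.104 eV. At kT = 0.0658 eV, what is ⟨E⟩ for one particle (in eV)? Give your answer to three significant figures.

0.0178 eV

Eᵢ/kT = 0, 1.5805.
Z = Σ e^(−Eᵢ/kT) = e^(−0) + e^(−1.5805) = 1.0000 + 0.20587 = 1.2059.
⟨E⟩ = Σ Eᵢ e^(−Eᵢ/kT) / Z = (0·1.0000 + 0.104·0.20587) / 1.2059 = 0.0178 eV.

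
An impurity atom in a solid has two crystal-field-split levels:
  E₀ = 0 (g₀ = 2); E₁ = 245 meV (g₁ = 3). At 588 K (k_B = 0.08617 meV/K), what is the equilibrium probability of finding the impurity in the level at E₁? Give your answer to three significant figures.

0.0118

k_BT = 0.08617 × 588 K = 50.668 meV.
Eᵢ/kT = 0, 4.8354.
Z = Σ gᵢe^(−Eᵢ/kT) = 2·e^(−0) + 3·e^(−4.8354) = 2.0000 + 0.023831 = 2.0238.
P₁ = g₁ e^(−E₁/kT) / Z = 0.023831/2.0238 = 0.0118.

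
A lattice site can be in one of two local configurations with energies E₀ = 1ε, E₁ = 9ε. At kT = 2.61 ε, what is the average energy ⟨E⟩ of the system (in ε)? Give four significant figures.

Eᵢ/kT = 0.383142, 3.44828.
Z = Σ e^(−Eᵢ/kT) = e^(−0.383142) + e^(−3.44828) = 0.681716 + 0.0318003 = 0.713516.
⟨E⟩ = Σ Eᵢ e^(−Eᵢ/kT) / Z = (1·0.681716 + 9·0.0318003) / 0.713516 = 1.357 ε.

1.357 ε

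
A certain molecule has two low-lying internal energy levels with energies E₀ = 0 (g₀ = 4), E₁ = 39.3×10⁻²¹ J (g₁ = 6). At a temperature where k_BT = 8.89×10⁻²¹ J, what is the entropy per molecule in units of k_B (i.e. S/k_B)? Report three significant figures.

Eᵢ/kT = 0, 4.4207.
Z = Σ gᵢe^(−Eᵢ/kT) = 4·e^(−0) + 6·e^(−4.4207) = 4.0000 + 0.072155 = 4.0722.
⟨E⟩ = Σ EᵢPᵢ = 0.69635 ×10⁻²¹ J.
S/k_B = ln Z + ⟨E⟩/kT = ln(4.0722) + 0.69635/8.89 = 1.4042 + 0.078330 = 1.48.

1.48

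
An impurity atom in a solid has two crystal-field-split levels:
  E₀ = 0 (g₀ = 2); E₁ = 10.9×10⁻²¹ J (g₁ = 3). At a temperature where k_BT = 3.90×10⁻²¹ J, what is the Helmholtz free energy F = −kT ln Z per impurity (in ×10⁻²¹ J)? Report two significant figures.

-3.0 ×10⁻²¹ J

Eᵢ/kT = 0, 2.795.
Z = Σ gᵢe^(−Eᵢ/kT) = 2·e^(−0) + 3·e^(−2.795) = 2.000 + 0.1833 = 2.183.
F = −kT ln Z = −3.90 × ln(2.183) = −3.90 × 0.7807 = -3.0 ×10⁻²¹ J.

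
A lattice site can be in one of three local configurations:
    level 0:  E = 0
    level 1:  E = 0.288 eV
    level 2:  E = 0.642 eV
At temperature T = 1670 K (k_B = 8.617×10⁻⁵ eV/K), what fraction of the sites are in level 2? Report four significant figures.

k_BT = 8.617×10⁻⁵ × 1670 K = 0.143904 eV.
Eᵢ/kT = 0, 2.00133, 4.46131.
Z = Σ e^(−Eᵢ/kT) = e^(−0) + e^(−2.00133) + e^(−4.46131) = 1.00000 + 0.135155 + 0.0115472 = 1.14670.
P₂ = e^(−E₂/kT) / Z = 0.0115472/1.14670 = 0.01007.

0.01007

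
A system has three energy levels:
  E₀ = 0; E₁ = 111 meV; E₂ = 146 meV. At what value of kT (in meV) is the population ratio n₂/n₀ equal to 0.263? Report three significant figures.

n₂/n₀ = exp[−(E₂−E₀)/kT] = 0.263.
⇒ (E₂−E₀)/kT = ln(1/0.263) = ln(3.8023) = 1.3356.
kT = 146 meV / 1.3356 = 109 meV.

109 meV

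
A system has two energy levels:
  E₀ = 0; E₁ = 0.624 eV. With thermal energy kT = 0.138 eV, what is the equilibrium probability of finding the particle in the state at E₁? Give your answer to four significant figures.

0.01075

Eᵢ/kT = 0, 4.52174.
Z = Σ e^(−Eᵢ/kT) = e^(−0) + e^(−4.52174) = 1.00000 + 0.0108701 = 1.01087.
P₁ = e^(−E₁/kT) / Z = 0.0108701/1.01087 = 0.01075.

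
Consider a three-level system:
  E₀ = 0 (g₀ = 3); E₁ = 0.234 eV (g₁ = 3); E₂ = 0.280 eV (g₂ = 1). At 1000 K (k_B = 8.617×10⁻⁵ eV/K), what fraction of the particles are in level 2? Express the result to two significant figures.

k_BT = 8.617×10⁻⁵ × 1000 K = 0.08617 eV.
Eᵢ/kT = 0, 2.716, 3.249.
Z = Σ gᵢe^(−Eᵢ/kT) = 3·e^(−0) + 3·e^(−2.716) + 1·e^(−3.249) = 3.000 + 0.1984 + 0.03881 = 3.237.
P₂ = g₂ e^(−E₂/kT) / Z = 0.03881/3.237 = 0.012.

0.012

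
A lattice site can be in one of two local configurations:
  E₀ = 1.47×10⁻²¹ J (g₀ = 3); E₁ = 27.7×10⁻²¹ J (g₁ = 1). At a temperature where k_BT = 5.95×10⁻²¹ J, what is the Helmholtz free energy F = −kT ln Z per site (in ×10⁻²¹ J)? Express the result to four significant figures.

-5.091 ×10⁻²¹ J

Eᵢ/kT = 0.247059, 4.65546.
Z = Σ gᵢe^(−Eᵢ/kT) = 3·e^(−0.247059) + 1·e^(−4.65546) = 2.34328 + 0.00950954 = 2.35279.
F = −kT ln Z = −5.95 × ln(2.35279) = −5.95 × 0.855602 = -5.091 ×10⁻²¹ J.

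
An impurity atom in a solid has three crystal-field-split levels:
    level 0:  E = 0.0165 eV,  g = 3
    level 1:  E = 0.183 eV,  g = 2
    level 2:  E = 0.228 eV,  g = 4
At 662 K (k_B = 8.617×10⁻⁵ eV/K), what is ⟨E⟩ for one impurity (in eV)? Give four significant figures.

k_BT = 8.617×10⁻⁵ × 662 K = 0.0570445 eV.
Eᵢ/kT = 0.289248, 3.20802, 3.99688.
Z = Σ gᵢe^(−Eᵢ/kT) = 3·e^(−0.289248) + 2·e^(−3.20802) + 4·e^(−3.99688) = 2.24648 + 0.0808732 + 0.0734915 = 2.40084.
⟨E⟩ = Σ Eᵢ gᵢe^(−Eᵢ/kT) / Z = (0.0165·2.24648 + 0.183·0.0808732 + 0.228·0.0734915) / 2.40084 = 0.02858 eV.

0.02858 eV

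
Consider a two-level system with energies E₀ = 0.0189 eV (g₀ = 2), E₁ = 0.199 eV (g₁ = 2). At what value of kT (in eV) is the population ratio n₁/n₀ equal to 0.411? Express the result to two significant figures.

n₁/n₀ = (g₁/g₀) exp[−(E₁−E₀)/kT] = 0.411.
⇒ (E₁−E₀)/kT = ln((2/2)/0.411) = ln(2.433) = 0.8891.
kT = 0.1801 eV / 0.8891 = 0.20 eV.

0.20 eV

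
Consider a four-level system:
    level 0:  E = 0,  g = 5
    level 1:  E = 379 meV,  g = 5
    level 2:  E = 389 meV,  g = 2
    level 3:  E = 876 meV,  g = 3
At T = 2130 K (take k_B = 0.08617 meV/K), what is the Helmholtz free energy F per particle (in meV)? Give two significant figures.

k_BT = 0.08617 × 2130 K = 183.5 meV.
Eᵢ/kT = 0, 2.065, 2.120, 4.774.
Z = Σ gᵢe^(−Eᵢ/kT) = 5·e^(−0) + 5·e^(−2.065) + 2·e^(−2.120) + 3·e^(−4.774) = 5.000 + 0.6341 + 0.2401 + 0.02534 = 5.900.
F = −kT ln Z = −183.5 × ln(5.900) = −183.5 × 1.775 = -330 meV.

-330 meV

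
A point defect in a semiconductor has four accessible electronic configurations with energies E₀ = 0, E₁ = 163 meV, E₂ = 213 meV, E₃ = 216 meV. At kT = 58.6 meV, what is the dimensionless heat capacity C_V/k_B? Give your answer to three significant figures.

0.945

Eᵢ/kT = 0, 2.7816, 3.6348, 3.6860.
Z = Σ e^(−Eᵢ/kT) = e^(−0) + e^(−2.7816) + e^(−3.6348) + e^(−3.6860) = 1.0000 + 0.061939 + 0.026389 + 0.025072 = 1.1134.
⟨E⟩ = 18.980 meV, ⟨E²⟩ = 3604.0 meV².
C_V/k_B = (⟨E²⟩ − ⟨E⟩²)/(kT)² = (3604.0 − 360.24)/3434.0 = 0.945.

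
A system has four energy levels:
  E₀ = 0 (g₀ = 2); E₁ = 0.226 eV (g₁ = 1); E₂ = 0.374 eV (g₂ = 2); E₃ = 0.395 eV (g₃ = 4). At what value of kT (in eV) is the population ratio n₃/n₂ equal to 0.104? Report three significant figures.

0.00710 eV

n₃/n₂ = (g₃/g₂) exp[−(E₃−E₂)/kT] = 0.104.
⇒ (E₃−E₂)/kT = ln((4/2)/0.104) = ln(19.231) = 2.9565.
kT = 0.021 eV / 2.9565 = 0.00710 eV.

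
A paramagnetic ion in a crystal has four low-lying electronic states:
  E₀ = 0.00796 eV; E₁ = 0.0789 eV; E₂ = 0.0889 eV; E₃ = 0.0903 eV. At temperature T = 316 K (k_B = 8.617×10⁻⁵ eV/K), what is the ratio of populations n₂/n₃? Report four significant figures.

k_BT = 8.617×10⁻⁵ × 316 K = 0.0272297 eV.
n₂/n₃ = exp[−(E₂−E₃)/kT] = exp(−(-0.0014 eV)/(0.0272297 eV)) = exp(0.0514144) = 1.053.

1.053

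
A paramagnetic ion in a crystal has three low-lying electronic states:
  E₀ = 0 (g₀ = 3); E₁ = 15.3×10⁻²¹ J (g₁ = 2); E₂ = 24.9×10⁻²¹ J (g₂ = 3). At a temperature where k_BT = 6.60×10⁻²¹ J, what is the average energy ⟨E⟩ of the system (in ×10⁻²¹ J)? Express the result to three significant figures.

1.45 ×10⁻²¹ J

Eᵢ/kT = 0, 2.3182, 3.7727.
Z = Σ gᵢe^(−Eᵢ/kT) = 3·e^(−0) + 2·e^(−2.3182) + 3·e^(−3.7727) = 3.0000 + 0.19690 + 0.068970 = 3.2659.
⟨E⟩ = Σ Eᵢ gᵢe^(−Eᵢ/kT) / Z = (0·3.0000 + 15.3·0.19690 + 24.9·0.068970) / 3.2659 = 1.45 ×10⁻²¹ J.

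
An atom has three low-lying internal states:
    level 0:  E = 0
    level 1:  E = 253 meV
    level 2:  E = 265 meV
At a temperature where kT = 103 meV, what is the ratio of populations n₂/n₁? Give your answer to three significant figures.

0.890

n₂/n₁ = exp[−(E₂−E₁)/kT] = exp(−(12 meV)/(103 meV)) = exp(-0.11650) = 0.890.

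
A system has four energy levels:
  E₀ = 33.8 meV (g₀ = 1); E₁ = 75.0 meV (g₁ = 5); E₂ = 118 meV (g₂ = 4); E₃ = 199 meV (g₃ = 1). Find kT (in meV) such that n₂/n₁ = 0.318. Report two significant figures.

47 meV

n₂/n₁ = (g₂/g₁) exp[−(E₂−E₁)/kT] = 0.318.
⇒ (E₂−E₁)/kT = ln((4/5)/0.318) = ln(2.516) = 0.9227.
kT = 43.0 meV / 0.9227 = 47 meV.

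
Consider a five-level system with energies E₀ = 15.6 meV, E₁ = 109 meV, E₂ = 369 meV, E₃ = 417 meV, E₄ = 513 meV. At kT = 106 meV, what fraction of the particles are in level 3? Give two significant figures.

Eᵢ/kT = 0.1472, 1.028, 3.481, 3.934, 4.840.
Z = Σ e^(−Eᵢ/kT) = e^(−0.1472) + e^(−1.028) + e^(−3.481) + e^(−3.934) + e^(−4.840) = 0.8631 + 0.3577 + 0.03078 + 0.01957 + 0.007907 = 1.279.
P₃ = e^(−E₃/kT) / Z = 0.01957/1.279 = 0.015.

0.015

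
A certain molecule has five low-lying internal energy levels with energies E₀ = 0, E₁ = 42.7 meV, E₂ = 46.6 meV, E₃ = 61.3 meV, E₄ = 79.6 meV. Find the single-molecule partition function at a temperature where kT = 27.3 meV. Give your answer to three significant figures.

Z = 1.55

Eᵢ/kT = 0, 1.5641, 1.7070, 2.2454, 2.9158.
Z = Σ e^(−Eᵢ/kT) = e^(−0) + e^(−1.5641) + e^(−1.7070) + e^(−2.2454) + e^(−2.9158) = 1.0000 + 0.20928 + 0.18141 + 0.10589 + 0.054161 = 1.5507.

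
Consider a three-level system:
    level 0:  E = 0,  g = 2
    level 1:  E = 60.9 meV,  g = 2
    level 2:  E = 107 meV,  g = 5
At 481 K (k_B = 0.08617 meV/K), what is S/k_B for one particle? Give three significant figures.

1.63

k_BT = 0.08617 × 481 K = 41.448 meV.
Eᵢ/kT = 0, 1.4693, 2.5815.
Z = Σ gᵢe^(−Eᵢ/kT) = 2·e^(−0) + 2·e^(−1.4693) + 5·e^(−2.5815) = 2.0000 + 0.46017 + 0.37830 = 2.8385.
⟨E⟩ = Σ EᵢPᵢ = 24.133 meV.
S/k_B = ln Z + ⟨E⟩/kT = ln(2.8385) + 24.133/41.448 = 1.0433 + 0.58225 = 1.63.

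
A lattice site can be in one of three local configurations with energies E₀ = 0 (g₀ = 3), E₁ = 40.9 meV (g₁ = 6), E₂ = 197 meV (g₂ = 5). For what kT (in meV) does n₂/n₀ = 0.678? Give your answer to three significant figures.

n₂/n₀ = (g₂/g₀) exp[−(E₂−E₀)/kT] = 0.678.
⇒ (E₂−E₀)/kT = ln((5/3)/0.678) = ln(2.4582) = 0.89943.
kT = 197 meV / 0.89943 = 219 meV.

219 meV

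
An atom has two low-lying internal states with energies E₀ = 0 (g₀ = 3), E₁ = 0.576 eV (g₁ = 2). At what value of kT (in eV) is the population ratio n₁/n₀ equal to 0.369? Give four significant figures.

0.9738 eV

n₁/n₀ = (g₁/g₀) exp[−(E₁−E₀)/kT] = 0.369.
⇒ (E₁−E₀)/kT = ln((2/3)/0.369) = ln(1.80668) = 0.591491.
kT = 0.576 eV / 0.591491 = 0.9738 eV.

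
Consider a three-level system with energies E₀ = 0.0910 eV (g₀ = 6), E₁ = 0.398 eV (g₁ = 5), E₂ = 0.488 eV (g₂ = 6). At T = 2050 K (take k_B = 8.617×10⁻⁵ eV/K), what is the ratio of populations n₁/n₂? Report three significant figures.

k_BT = 8.617×10⁻⁵ × 2050 K = 0.17665 eV.
n₁/n₂ = (g₁/g₂) exp[−(E₁−E₂)/kT] = (5/6) × exp(−(-0.090 eV)/(0.17665 eV)) = (5/6) × exp(0.50948) = 1.39.

1.39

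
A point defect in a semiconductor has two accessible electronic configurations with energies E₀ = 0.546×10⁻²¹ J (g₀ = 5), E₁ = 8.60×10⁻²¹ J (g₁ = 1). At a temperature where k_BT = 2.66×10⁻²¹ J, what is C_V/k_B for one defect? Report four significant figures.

0.08709

Eᵢ/kT = 0.205263, 3.23308.
Z = Σ gᵢe^(−Eᵢ/kT) = 5·e^(−0.205263) + 1·e^(−3.23308) = 4.07217 + 0.0394358 = 4.11161.
⟨E⟩ = 0.623248, ⟨E²⟩ = 1.00463.
C_V/k_B = (⟨E²⟩ − ⟨E⟩²)/(kT)² = (1.00463 − 0.388438)/7.07560 = 0.08709.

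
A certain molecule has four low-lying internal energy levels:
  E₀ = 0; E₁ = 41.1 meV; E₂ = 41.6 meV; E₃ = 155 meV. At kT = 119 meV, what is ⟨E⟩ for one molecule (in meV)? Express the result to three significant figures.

Eᵢ/kT = 0, 0.34538, 0.34958, 1.3025.
Z = Σ e^(−Eᵢ/kT) = e^(−0) + e^(−0.34538) + e^(−0.34958) + e^(−1.3025) = 1.0000 + 0.70795 + 0.70498 + 0.27185 = 2.6848.
⟨E⟩ = Σ Eᵢ e^(−Eᵢ/kT) / Z = (0·1.0000 + 41.1·0.70795 + 41.6·0.70498 + 155·0.27185) / 2.6848 = 37.5 meV.

37.5 meV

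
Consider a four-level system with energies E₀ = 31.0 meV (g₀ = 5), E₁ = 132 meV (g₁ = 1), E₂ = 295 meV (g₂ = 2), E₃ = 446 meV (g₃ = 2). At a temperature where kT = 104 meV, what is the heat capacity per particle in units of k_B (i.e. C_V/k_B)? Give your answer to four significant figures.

0.3253

Eᵢ/kT = 0.298077, 1.26923, 2.83654, 4.28846.
Z = Σ gᵢe^(−Eᵢ/kT) = 5·e^(−0.298077) + 1·e^(−1.26923) + 2·e^(−2.83654) + 2·e^(−4.28846) = 3.71122 + 0.281048 + 0.117256 + 0.0274521 = 4.13698.
⟨E⟩ = 48.0980 meV, ⟨E²⟩ = 5832.35 meV².
C_V/k_B = (⟨E²⟩ − ⟨E⟩²)/(kT)² = (5832.35 − 2313.42)/10816.0 = 0.3253.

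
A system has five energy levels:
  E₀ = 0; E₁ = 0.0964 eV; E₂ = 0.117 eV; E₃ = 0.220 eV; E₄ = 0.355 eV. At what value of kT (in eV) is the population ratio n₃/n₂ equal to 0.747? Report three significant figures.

n₃/n₂ = exp[−(E₃−E₂)/kT] = 0.747.
⇒ (E₃−E₂)/kT = ln(1/0.747) = ln(1.3387) = 0.29170.
kT = 0.103 eV / 0.29170 = 0.353 eV.

0.353 eV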